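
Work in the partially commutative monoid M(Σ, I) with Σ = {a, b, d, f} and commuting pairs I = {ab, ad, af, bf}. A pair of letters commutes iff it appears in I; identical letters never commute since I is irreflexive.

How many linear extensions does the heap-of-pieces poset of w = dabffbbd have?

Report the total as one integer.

#0=d has no predecessor
#1=a has no predecessor
#2=b depends on [0:d]
#3=f depends on [0:d]
#4=f depends on [3:f]
#5=b depends on [2:b]
#6=b depends on [5:b]
#7=d depends on [4:f, 6:b]
sources: [0:d, 1:a]
N(rest) = Σ N(rest − s) over sources s of rest; N(one piece) = 1:
  size 1 → [1]=1  [7]=1
  size 2 → [1,7]=2  [4,7]=1  [6,7]=1
  size 3 → [1,4,7]=3  [1,6,7]=3  [3,4,7]=1  [4,6,7]=2  [5,6,7]=1
  size 4 → [1,3,4,7]=4  [1,4,6,7]=8  [1,5,6,7]=4  [2,5,6,7]=1  [3,4,6,7]=3  [4,5,6,7]=3
  size 5 → [1,2,5,6,7]=5  [1,3,4,6,7]=15  [1,4,5,6,7]=15  [2,4,5,6,7]=4  [3,4,5,6,7]=6
  size 6 → [1,2,4,5,6,7]=24  [1,3,4,5,6,7]=36  [2,3,4,5,6,7]=10
  first=0(d) contributes 70
  first=1(a) contributes 10
|[w]| = 80

80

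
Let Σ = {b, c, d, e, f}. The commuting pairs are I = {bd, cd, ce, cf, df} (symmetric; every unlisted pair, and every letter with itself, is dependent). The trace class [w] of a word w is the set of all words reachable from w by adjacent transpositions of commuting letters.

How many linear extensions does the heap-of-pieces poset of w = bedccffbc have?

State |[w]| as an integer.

65

#0=b has no predecessor
#1=e depends on [0:b]
#2=d depends on [1:e]
#3=c depends on [0:b]
#4=c depends on [3:c]
#5=f depends on [1:e]
#6=f depends on [5:f]
#7=b depends on [4:c, 6:f]
#8=c depends on [7:b]
sources: [0:b]
N(rest) = Σ N(rest − s) over sources s of rest; N(one piece) = 1:
  size 1 → [2]=1  [8]=1
  size 2 → [2,8]=2  [7,8]=1
  size 3 → [2,7,8]=3  [4,7,8]=1  [6,7,8]=1
  size 4 → [2,4,7,8]=4  [2,6,7,8]=4  [3,4,7,8]=1  [4,6,7,8]=2  [5,6,7,8]=1
  size 5 → [2,3,4,7,8]=5  [2,4,6,7,8]=10  [2,5,6,7,8]=5  [3,4,6,7,8]=3  [4,5,6,7,8]=3
  size 6 → [1,2,5,6,7,8]=5  [2,3,4,6,7,8]=18  [2,4,5,6,7,8]=18  [3,4,5,6,7,8]=6
  size 7 → [1,2,4,5,6,7,8]=23  [2,3,4,5,6,7,8]=42
  first=0(b) contributes 65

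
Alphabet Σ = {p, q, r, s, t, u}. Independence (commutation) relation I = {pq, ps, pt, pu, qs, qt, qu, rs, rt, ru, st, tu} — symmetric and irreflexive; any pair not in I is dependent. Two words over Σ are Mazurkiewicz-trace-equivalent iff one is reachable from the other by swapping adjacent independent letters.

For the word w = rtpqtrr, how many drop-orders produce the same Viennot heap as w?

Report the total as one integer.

#0=r has no predecessor
#1=t has no predecessor
#2=p depends on [0:r]
#3=q depends on [0:r]
#4=t depends on [1:t]
#5=r depends on [2:p, 3:q]
#6=r depends on [5:r]
sources: [0:r, 1:t]
N(rest) = Σ N(rest − s) over sources s of rest; N(one piece) = 1:
  size 1 → [4]=1  [6]=1
  size 2 → [1,4]=1  [4,6]=2  [5,6]=1
  size 3 → [1,4,6]=3  [2,5,6]=1  [3,5,6]=1  [4,5,6]=3
  size 4 → [1,4,5,6]=6  [2,3,5,6]=2  [2,4,5,6]=4  [3,4,5,6]=4
  size 5 → [0,2,3,5,6]=2  [1,2,4,5,6]=10  [1,3,4,5,6]=10  [2,3,4,5,6]=10
  first=0(r) contributes 30
  first=1(t) contributes 12
|[w]| = 42

42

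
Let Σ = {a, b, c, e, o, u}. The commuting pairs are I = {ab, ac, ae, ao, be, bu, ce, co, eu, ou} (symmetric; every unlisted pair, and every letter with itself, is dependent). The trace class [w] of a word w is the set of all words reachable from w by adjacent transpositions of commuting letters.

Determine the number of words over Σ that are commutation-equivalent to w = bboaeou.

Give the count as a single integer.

piece 0:b — minimal
piece 1:b rests on {0:b}
piece 2:o rests on {1:b}
piece 3:a — minimal
piece 4:e rests on {2:o}
piece 5:o rests on {4:e}
piece 6:u rests on {3:a}
minimal pieces: {0:b, 3:a}
ways to finish when only these pieces remain (= sum over removing one remaining piece with nothing left below it):
  1 left: {5}→1  {6}→1
  2 left: {3,6}→1  {4,5}→1  {5,6}→2
  3 left: {2,4,5}→1  {3,5,6}→3  {4,5,6}→3
  4 left: {1,2,4,5}→1  {2,4,5,6}→4  {3,4,5,6}→6
  5 left: {0,1,2,4,5}→1  {1,2,4,5,6}→5  {2,3,4,5,6}→10
  placing 0:b first → 15 extensions
  placing 3:a first → 6 extensions
total linear extensions = 21

21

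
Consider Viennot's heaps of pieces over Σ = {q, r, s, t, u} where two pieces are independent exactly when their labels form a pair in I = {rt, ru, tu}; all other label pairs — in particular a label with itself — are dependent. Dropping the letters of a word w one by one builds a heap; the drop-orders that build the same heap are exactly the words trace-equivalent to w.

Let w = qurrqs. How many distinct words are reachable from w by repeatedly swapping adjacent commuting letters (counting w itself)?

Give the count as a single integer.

3

piece 0:q — minimal
piece 1:u rests on {0:q}
piece 2:r rests on {0:q}
piece 3:r rests on {2:r}
piece 4:q rests on {1:u, 3:r}
piece 5:s rests on {4:q}
minimal pieces: {0:q}
ways to finish when only these pieces remain (= sum over removing one remaining piece with nothing left below it):
  1 left: {5}→1
  2 left: {4,5}→1
  3 left: {1,4,5}→1  {3,4,5}→1
  4 left: {1,3,4,5}→2  {2,3,4,5}→1
  placing 0:q first → 3 extensions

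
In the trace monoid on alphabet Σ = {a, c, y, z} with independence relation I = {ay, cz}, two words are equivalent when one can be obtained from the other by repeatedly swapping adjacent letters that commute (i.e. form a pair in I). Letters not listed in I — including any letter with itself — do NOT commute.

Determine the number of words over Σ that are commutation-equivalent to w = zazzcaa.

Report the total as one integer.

piece 0:z — minimal
piece 1:a rests on {0:z}
piece 2:z rests on {1:a}
piece 3:z rests on {2:z}
piece 4:c rests on {1:a}
piece 5:a rests on {3:z, 4:c}
piece 6:a rests on {5:a}
minimal pieces: {0:z}
ways to finish when only these pieces remain (= sum over removing one remaining piece with nothing left below it):
  1 left: {6}→1
  2 left: {5,6}→1
  3 left: {3,5,6}→1  {4,5,6}→1
  4 left: {2,3,5,6}→1  {3,4,5,6}→2
  5 left: {2,3,4,5,6}→3
  placing 0:z first → 3 extensions

3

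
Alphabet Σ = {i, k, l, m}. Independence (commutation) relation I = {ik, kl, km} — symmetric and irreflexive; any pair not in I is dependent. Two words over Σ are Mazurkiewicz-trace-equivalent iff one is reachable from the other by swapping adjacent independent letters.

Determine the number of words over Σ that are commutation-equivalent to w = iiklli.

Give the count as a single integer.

drop 0:i onto floor
drop 1:i onto {0:i}
drop 2:k onto floor
drop 3:l onto {1:i}
drop 4:l onto {3:l}
drop 5:i onto {4:l}
ground layer = {0:i, 2:k}
drop-orders for the pieces not yet dropped (sum over which currently-grounded one goes next):
  1 to go: {2} 1  {5} 1
  2 to go: {2,5} 2  {4,5} 1
  3 to go: {2,4,5} 3  {3,4,5} 1
  4 to go: {1,3,4,5} 1  {2,3,4,5} 4
  if 0:i drops first: 5 orders
  if 2:k drops first: 1 orders
heap linearizations: 6

6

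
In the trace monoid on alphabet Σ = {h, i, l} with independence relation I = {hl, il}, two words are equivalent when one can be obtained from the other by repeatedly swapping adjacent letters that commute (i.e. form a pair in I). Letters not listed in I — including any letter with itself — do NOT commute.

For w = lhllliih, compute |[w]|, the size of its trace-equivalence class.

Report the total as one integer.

70

drop 0:l onto floor
drop 1:h onto floor
drop 2:l onto {0:l}
drop 3:l onto {2:l}
drop 4:l onto {3:l}
drop 5:i onto {1:h}
drop 6:i onto {5:i}
drop 7:h onto {6:i}
ground layer = {0:l, 1:h}
drop-orders for the pieces not yet dropped (sum over which currently-grounded one goes next):
  1 to go: {4} 1  {7} 1
  2 to go: {3,4} 1  {4,7} 2  {6,7} 1
  3 to go: {2,3,4} 1  {3,4,7} 3  {4,6,7} 3  {5,6,7} 1
  4 to go: {0,2,3,4} 1  {1,5,6,7} 1  {2,3,4,7} 4  {3,4,6,7} 6  {4,5,6,7} 4
  5 to go: {0,2,3,4,7} 5  {1,4,5,6,7} 5  {2,3,4,6,7} 10  {3,4,5,6,7} 10
  6 to go: {0,2,3,4,6,7} 15  {1,3,4,5,6,7} 15  {2,3,4,5,6,7} 20
  if 0:l drops first: 35 orders
  if 1:h drops first: 35 orders
heap linearizations: 70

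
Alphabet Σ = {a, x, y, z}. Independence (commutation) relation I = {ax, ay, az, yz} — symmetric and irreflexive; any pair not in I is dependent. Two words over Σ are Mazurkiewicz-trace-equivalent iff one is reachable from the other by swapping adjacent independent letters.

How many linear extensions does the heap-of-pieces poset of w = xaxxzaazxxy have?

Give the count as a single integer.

165

0(x) covers ∅
1(a) covers ∅
2(x) covers 0:x
3(x) covers 2:x
4(z) covers 3:x
5(a) covers 1:a
6(a) covers 5:a
7(z) covers 4:z
8(x) covers 7:z
9(x) covers 8:x
10(y) covers 9:x
floor of heap: 0:x, 1:a
completions by unplaced set U, small U first (add the entries for U minus each lowest piece of U):
  |U|=1: {6}:1  {10}:1
  |U|=2: {5,6}:1  {6,10}:2  {9,10}:1
  |U|=3: {1,5,6}:1  {5,6,10}:3  {6,9,10}:3  {8,9,10}:1
  |U|=4: {1,5,6,10}:4  {5,6,9,10}:6  {6,8,9,10}:4  {7,8,9,10}:1
  |U|=5: {1,5,6,9,10}:10  {4,7,8,9,10}:1  {5,6,8,9,10}:10  {6,7,8,9,10}:5
  |U|=6: {1,5,6,8,9,10}:20  {3,4,7,8,9,10}:1  {4,6,7,8,9,10}:6  {5,6,7,8,9,10}:15
  |U|=7: {1,5,6,7,8,9,10}:35  {2,3,4,7,8,9,10}:1  {3,4,6,7,8,9,10}:7  {4,5,6,7,8,9,10}:21
  |U|=8: {0,2,3,4,7,8,9,10}:1  {1,4,5,6,7,8,9,10}:56  {2,3,4,6,7,8,9,10}:8  {3,4,5,6,7,8,9,10}:28
  |U|=9: {0,2,3,4,6,7,8,9,10}:9  {1,3,4,5,6,7,8,9,10}:84  {2,3,4,5,6,7,8,9,10}:36
  start at 0(x): 120
  start at 1(a): 45
sum over floor = 165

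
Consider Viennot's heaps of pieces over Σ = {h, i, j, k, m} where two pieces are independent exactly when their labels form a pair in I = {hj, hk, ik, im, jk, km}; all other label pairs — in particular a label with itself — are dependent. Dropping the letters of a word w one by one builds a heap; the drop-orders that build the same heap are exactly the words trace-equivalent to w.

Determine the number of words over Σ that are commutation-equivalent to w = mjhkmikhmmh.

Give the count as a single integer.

220

piece 0:m — minimal
piece 1:j rests on {0:m}
piece 2:h rests on {0:m}
piece 3:k — minimal
piece 4:m rests on {1:j, 2:h}
piece 5:i rests on {1:j, 2:h}
piece 6:k rests on {3:k}
piece 7:h rests on {4:m, 5:i}
piece 8:m rests on {7:h}
piece 9:m rests on {8:m}
piece 10:h rests on {9:m}
minimal pieces: {0:m, 3:k}
ways to finish when only these pieces remain (= sum over removing one remaining piece with nothing left below it):
  1 left: {6}→1  {10}→1
  2 left: {3,6}→1  {6,10}→2  {9,10}→1
  3 left: {3,6,10}→3  {6,9,10}→3  {8,9,10}→1
  4 left: {3,6,9,10}→6  {6,8,9,10}→4  {7,8,9,10}→1
  5 left: {3,6,8,9,10}→10  {4,7,8,9,10}→1  {5,7,8,9,10}→1  {6,7,8,9,10}→5
  6 left: {3,6,7,8,9,10}→15  {4,5,7,8,9,10}→2  {4,6,7,8,9,10}→6  {5,6,7,8,9,10}→6
  7 left: {1,4,5,7,8,9,10}→2  {2,4,5,7,8,9,10}→2  {3,4,6,7,8,9,10}→21  {3,5,6,7,8,9,10}→21  {4,5,6,7,8,9,10}→14
  8 left: {1,2,4,5,7,8,9,10}→4  {1,4,5,6,7,8,9,10}→16  {2,4,5,6,7,8,9,10}→16  {3,4,5,6,7,8,9,10}→56
  9 left: {0,1,2,4,5,7,8,9,10}→4  {1,2,4,5,6,7,8,9,10}→36  {1,3,4,5,6,7,8,9,10}→72  {2,3,4,5,6,7,8,9,10}→72
  placing 0:m first → 180 extensions
  placing 3:k first → 40 extensions
total linear extensions = 220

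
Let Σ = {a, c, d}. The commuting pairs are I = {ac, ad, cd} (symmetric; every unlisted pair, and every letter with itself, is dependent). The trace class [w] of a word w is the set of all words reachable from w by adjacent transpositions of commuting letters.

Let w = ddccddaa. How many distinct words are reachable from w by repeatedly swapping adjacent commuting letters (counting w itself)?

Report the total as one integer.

420

0(d) covers ∅
1(d) covers 0:d
2(c) covers ∅
3(c) covers 2:c
4(d) covers 1:d
5(d) covers 4:d
6(a) covers ∅
7(a) covers 6:a
floor of heap: 0:d, 2:c, 6:a
completions by unplaced set U, small U first (add the entries for U minus each lowest piece of U):
  |U|=1: {3}:1  {5}:1  {7}:1
  |U|=2: {2,3}:1  {3,5}:2  {3,7}:2  {4,5}:1  {5,7}:2  {6,7}:1
  |U|=3: {1,4,5}:1  {2,3,5}:3  {2,3,7}:3  {3,4,5}:3  {3,5,7}:6  {3,6,7}:3  {4,5,7}:3  {5,6,7}:3
  |U|=4: {0,1,4,5}:1  {1,3,4,5}:4  {1,4,5,7}:4  {2,3,4,5}:6  {2,3,5,7}:12  {2,3,6,7}:6  {3,4,5,7}:12  {3,5,6,7}:12  {4,5,6,7}:6
  |U|=5: {0,1,3,4,5}:5  {0,1,4,5,7}:5  {1,2,3,4,5}:10  {1,3,4,5,7}:20  {1,4,5,6,7}:10  {2,3,4,5,7}:30  {2,3,5,6,7}:30  {3,4,5,6,7}:30
  |U|=6: {0,1,2,3,4,5}:15  {0,1,3,4,5,7}:30  {0,1,4,5,6,7}:15  {1,2,3,4,5,7}:60  {1,3,4,5,6,7}:60  {2,3,4,5,6,7}:90
  start at 0(d): 210
  start at 2(c): 105
  start at 6(a): 105
sum over floor = 420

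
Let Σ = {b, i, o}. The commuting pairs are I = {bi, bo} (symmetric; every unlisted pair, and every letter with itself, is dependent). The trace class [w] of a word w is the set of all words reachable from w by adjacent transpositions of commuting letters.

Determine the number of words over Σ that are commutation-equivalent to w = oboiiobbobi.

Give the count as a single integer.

330

#0=o has no predecessor
#1=b has no predecessor
#2=o depends on [0:o]
#3=i depends on [2:o]
#4=i depends on [3:i]
#5=o depends on [4:i]
#6=b depends on [1:b]
#7=b depends on [6:b]
#8=o depends on [5:o]
#9=b depends on [7:b]
#10=i depends on [8:o]
sources: [0:o, 1:b]
N(rest) = Σ N(rest − s) over sources s of rest; N(one piece) = 1:
  size 1 → [9]=1  [10]=1
  size 2 → [7,9]=1  [8,10]=1  [9,10]=2
  size 3 → [5,8,10]=1  [6,7,9]=1  [7,9,10]=3  [8,9,10]=3
  size 4 → [1,6,7,9]=1  [4,5,8,10]=1  [5,8,9,10]=4  [6,7,9,10]=4  [7,8,9,10]=6
  size 5 → [1,6,7,9,10]=5  [3,4,5,8,10]=1  [4,5,8,9,10]=5  [5,7,8,9,10]=10  [6,7,8,9,10]=10
  size 6 → [1,6,7,8,9,10]=15  [2,3,4,5,8,10]=1  [3,4,5,8,9,10]=6  [4,5,7,8,9,10]=15  [5,6,7,8,9,10]=20
  size 7 → [0,2,3,4,5,8,10]=1  [1,5,6,7,8,9,10]=35  [2,3,4,5,8,9,10]=7  [3,4,5,7,8,9,10]=21  [4,5,6,7,8,9,10]=35
  size 8 → [0,2,3,4,5,8,9,10]=8  [1,4,5,6,7,8,9,10]=70  [2,3,4,5,7,8,9,10]=28  [3,4,5,6,7,8,9,10]=56
  size 9 → [0,2,3,4,5,7,8,9,10]=36  [1,3,4,5,6,7,8,9,10]=126  [2,3,4,5,6,7,8,9,10]=84
  first=0(o) contributes 210
  first=1(b) contributes 120
|[w]| = 330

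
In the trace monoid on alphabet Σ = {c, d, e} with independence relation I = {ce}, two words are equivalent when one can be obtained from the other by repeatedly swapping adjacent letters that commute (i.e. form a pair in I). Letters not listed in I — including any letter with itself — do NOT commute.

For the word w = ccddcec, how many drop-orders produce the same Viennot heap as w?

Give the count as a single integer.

3

#0=c has no predecessor
#1=c depends on [0:c]
#2=d depends on [1:c]
#3=d depends on [2:d]
#4=c depends on [3:d]
#5=e depends on [3:d]
#6=c depends on [4:c]
sources: [0:c]
N(rest) = Σ N(rest − s) over sources s of rest; N(one piece) = 1:
  size 1 → [5]=1  [6]=1
  size 2 → [4,6]=1  [5,6]=2
  size 3 → [4,5,6]=3
  size 4 → [3,4,5,6]=3
  size 5 → [2,3,4,5,6]=3
  first=0(c) contributes 3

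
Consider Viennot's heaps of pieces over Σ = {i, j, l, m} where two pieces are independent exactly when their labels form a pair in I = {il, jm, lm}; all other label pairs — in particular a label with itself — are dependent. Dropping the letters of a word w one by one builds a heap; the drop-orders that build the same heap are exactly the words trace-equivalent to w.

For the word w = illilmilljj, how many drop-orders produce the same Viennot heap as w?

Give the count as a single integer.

126

0(i) covers ∅
1(l) covers ∅
2(l) covers 1:l
3(i) covers 0:i
4(l) covers 2:l
5(m) covers 3:i
6(i) covers 5:m
7(l) covers 4:l
8(l) covers 7:l
9(j) covers 6:i, 8:l
10(j) covers 9:j
floor of heap: 0:i, 1:l
completions by unplaced set U, small U first (add the entries for U minus each lowest piece of U):
  |U|=1: {10}:1
  |U|=2: {9,10}:1
  |U|=3: {6,9,10}:1  {8,9,10}:1
  |U|=4: {5,6,9,10}:1  {6,8,9,10}:2  {7,8,9,10}:1
  |U|=5: {3,5,6,9,10}:1  {4,7,8,9,10}:1  {5,6,8,9,10}:3  {6,7,8,9,10}:3
  |U|=6: {0,3,5,6,9,10}:1  {2,4,7,8,9,10}:1  {3,5,6,8,9,10}:4  {4,6,7,8,9,10}:4  {5,6,7,8,9,10}:6
  |U|=7: {0,3,5,6,8,9,10}:5  {1,2,4,7,8,9,10}:1  {2,4,6,7,8,9,10}:5  {3,5,6,7,8,9,10}:10  {4,5,6,7,8,9,10}:10
  |U|=8: {0,3,5,6,7,8,9,10}:15  {1,2,4,6,7,8,9,10}:6  {2,4,5,6,7,8,9,10}:15  {3,4,5,6,7,8,9,10}:20
  |U|=9: {0,3,4,5,6,7,8,9,10}:35  {1,2,4,5,6,7,8,9,10}:21  {2,3,4,5,6,7,8,9,10}:35
  start at 0(i): 56
  start at 1(l): 70
sum over floor = 126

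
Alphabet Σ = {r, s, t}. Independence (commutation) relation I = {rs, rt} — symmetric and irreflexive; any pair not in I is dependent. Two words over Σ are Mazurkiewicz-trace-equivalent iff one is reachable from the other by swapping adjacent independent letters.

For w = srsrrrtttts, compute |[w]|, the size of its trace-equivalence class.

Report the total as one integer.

330

0(s) covers ∅
1(r) covers ∅
2(s) covers 0:s
3(r) covers 1:r
4(r) covers 3:r
5(r) covers 4:r
6(t) covers 2:s
7(t) covers 6:t
8(t) covers 7:t
9(t) covers 8:t
10(s) covers 9:t
floor of heap: 0:s, 1:r
completions by unplaced set U, small U first (add the entries for U minus each lowest piece of U):
  |U|=1: {5}:1  {10}:1
  |U|=2: {4,5}:1  {5,10}:2  {9,10}:1
  |U|=3: {3,4,5}:1  {4,5,10}:3  {5,9,10}:3  {8,9,10}:1
  |U|=4: {1,3,4,5}:1  {3,4,5,10}:4  {4,5,9,10}:6  {5,8,9,10}:4  {7,8,9,10}:1
  |U|=5: {1,3,4,5,10}:5  {3,4,5,9,10}:10  {4,5,8,9,10}:10  {5,7,8,9,10}:5  {6,7,8,9,10}:1
  |U|=6: {1,3,4,5,9,10}:15  {2,6,7,8,9,10}:1  {3,4,5,8,9,10}:20  {4,5,7,8,9,10}:15  {5,6,7,8,9,10}:6
  |U|=7: {0,2,6,7,8,9,10}:1  {1,3,4,5,8,9,10}:35  {2,5,6,7,8,9,10}:7  {3,4,5,7,8,9,10}:35  {4,5,6,7,8,9,10}:21
  |U|=8: {0,2,5,6,7,8,9,10}:8  {1,3,4,5,7,8,9,10}:70  {2,4,5,6,7,8,9,10}:28  {3,4,5,6,7,8,9,10}:56
  |U|=9: {0,2,4,5,6,7,8,9,10}:36  {1,3,4,5,6,7,8,9,10}:126  {2,3,4,5,6,7,8,9,10}:84
  start at 0(s): 210
  start at 1(r): 120
sum over floor = 330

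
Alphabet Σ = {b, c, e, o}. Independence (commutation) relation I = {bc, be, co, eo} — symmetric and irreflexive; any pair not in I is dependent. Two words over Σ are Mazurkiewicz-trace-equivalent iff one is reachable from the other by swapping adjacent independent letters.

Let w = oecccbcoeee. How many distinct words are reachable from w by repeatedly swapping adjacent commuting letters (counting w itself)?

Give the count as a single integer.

165

piece 0:o — minimal
piece 1:e — minimal
piece 2:c rests on {1:e}
piece 3:c rests on {2:c}
piece 4:c rests on {3:c}
piece 5:b rests on {0:o}
piece 6:c rests on {4:c}
piece 7:o rests on {5:b}
piece 8:e rests on {6:c}
piece 9:e rests on {8:e}
piece 10:e rests on {9:e}
minimal pieces: {0:o, 1:e}
ways to finish when only these pieces remain (= sum over removing one remaining piece with nothing left below it):
  1 left: {7}→1  {10}→1
  2 left: {5,7}→1  {7,10}→2  {9,10}→1
  3 left: {0,5,7}→1  {5,7,10}→3  {7,9,10}→3  {8,9,10}→1
  4 left: {0,5,7,10}→4  {5,7,9,10}→6  {6,8,9,10}→1  {7,8,9,10}→4
  5 left: {0,5,7,9,10}→10  {4,6,8,9,10}→1  {5,7,8,9,10}→10  {6,7,8,9,10}→5
  6 left: {0,5,7,8,9,10}→20  {3,4,6,8,9,10}→1  {4,6,7,8,9,10}→6  {5,6,7,8,9,10}→15
  7 left: {0,5,6,7,8,9,10}→35  {2,3,4,6,8,9,10}→1  {3,4,6,7,8,9,10}→7  {4,5,6,7,8,9,10}→21
  8 left: {0,4,5,6,7,8,9,10}→56  {1,2,3,4,6,8,9,10}→1  {2,3,4,6,7,8,9,10}→8  {3,4,5,6,7,8,9,10}→28
  9 left: {0,3,4,5,6,7,8,9,10}→84  {1,2,3,4,6,7,8,9,10}→9  {2,3,4,5,6,7,8,9,10}→36
  placing 0:o first → 45 extensions
  placing 1:e first → 120 extensions
total linear extensions = 165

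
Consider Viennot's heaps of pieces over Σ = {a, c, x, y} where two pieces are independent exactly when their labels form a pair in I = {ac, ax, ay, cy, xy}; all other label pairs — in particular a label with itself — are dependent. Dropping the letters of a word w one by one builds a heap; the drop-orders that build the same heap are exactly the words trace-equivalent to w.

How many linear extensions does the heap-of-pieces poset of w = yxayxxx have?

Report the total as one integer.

105

#0=y has no predecessor
#1=x has no predecessor
#2=a has no predecessor
#3=y depends on [0:y]
#4=x depends on [1:x]
#5=x depends on [4:x]
#6=x depends on [5:x]
sources: [0:y, 1:x, 2:a]
N(rest) = Σ N(rest − s) over sources s of rest; N(one piece) = 1:
  size 1 → [2]=1  [3]=1  [6]=1
  size 2 → [0,3]=1  [2,3]=2  [2,6]=2  [3,6]=2  [5,6]=1
  size 3 → [0,2,3]=3  [0,3,6]=3  [2,3,6]=6  [2,5,6]=3  [3,5,6]=3  [4,5,6]=1
  size 4 → [0,2,3,6]=12  [0,3,5,6]=6  [1,4,5,6]=1  [2,3,5,6]=12  [2,4,5,6]=4  [3,4,5,6]=4
  size 5 → [0,2,3,5,6]=30  [0,3,4,5,6]=10  [1,2,4,5,6]=5  [1,3,4,5,6]=5  [2,3,4,5,6]=20
  first=0(y) contributes 30
  first=1(x) contributes 60
  first=2(a) contributes 15
|[w]| = 105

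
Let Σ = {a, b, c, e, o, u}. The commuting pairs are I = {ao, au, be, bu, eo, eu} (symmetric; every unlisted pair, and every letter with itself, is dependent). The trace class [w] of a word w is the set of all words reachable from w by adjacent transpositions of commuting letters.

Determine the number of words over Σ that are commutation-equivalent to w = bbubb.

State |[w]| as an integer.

#0=b has no predecessor
#1=b depends on [0:b]
#2=u has no predecessor
#3=b depends on [1:b]
#4=b depends on [3:b]
sources: [0:b, 2:u]
N(rest) = Σ N(rest − s) over sources s of rest; N(one piece) = 1:
  size 1 → [2]=1  [4]=1
  size 2 → [2,4]=2  [3,4]=1
  size 3 → [1,3,4]=1  [2,3,4]=3
  first=0(b) contributes 4
  first=2(u) contributes 1
|[w]| = 5

5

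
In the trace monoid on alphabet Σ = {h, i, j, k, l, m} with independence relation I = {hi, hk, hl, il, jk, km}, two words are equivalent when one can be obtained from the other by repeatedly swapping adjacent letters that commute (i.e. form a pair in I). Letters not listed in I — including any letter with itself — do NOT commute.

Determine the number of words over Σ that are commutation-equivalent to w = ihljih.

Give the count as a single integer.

12

drop 0:i onto floor
drop 1:h onto floor
drop 2:l onto floor
drop 3:j onto {0:i, 1:h, 2:l}
drop 4:i onto {3:j}
drop 5:h onto {3:j}
ground layer = {0:i, 1:h, 2:l}
drop-orders for the pieces not yet dropped (sum over which currently-grounded one goes next):
  1 to go: {4} 1  {5} 1
  2 to go: {4,5} 2
  3 to go: {3,4,5} 2
  4 to go: {0,3,4,5} 2  {1,3,4,5} 2  {2,3,4,5} 2
  if 0:i drops first: 4 orders
  if 1:h drops first: 4 orders
  if 2:l drops first: 4 orders
heap linearizations: 12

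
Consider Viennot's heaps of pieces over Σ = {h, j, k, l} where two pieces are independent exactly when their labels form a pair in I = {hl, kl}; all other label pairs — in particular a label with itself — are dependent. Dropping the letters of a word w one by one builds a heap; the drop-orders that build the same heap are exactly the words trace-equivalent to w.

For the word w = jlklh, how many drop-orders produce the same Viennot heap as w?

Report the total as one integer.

piece 0:j — minimal
piece 1:l rests on {0:j}
piece 2:k rests on {0:j}
piece 3:l rests on {1:l}
piece 4:h rests on {2:k}
minimal pieces: {0:j}
ways to finish when only these pieces remain (= sum over removing one remaining piece with nothing left below it):
  1 left: {3}→1  {4}→1
  2 left: {1,3}→1  {2,4}→1  {3,4}→2
  3 left: {1,3,4}→3  {2,3,4}→3
  placing 0:j first → 6 extensions

6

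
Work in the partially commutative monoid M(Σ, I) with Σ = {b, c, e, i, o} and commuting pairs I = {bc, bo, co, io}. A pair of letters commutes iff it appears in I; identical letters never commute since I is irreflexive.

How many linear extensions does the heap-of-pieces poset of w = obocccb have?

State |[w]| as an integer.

210

piece 0:o — minimal
piece 1:b — minimal
piece 2:o rests on {0:o}
piece 3:c — minimal
piece 4:c rests on {3:c}
piece 5:c rests on {4:c}
piece 6:b rests on {1:b}
minimal pieces: {0:o, 1:b, 3:c}
ways to finish when only these pieces remain (= sum over removing one remaining piece with nothing left below it):
  1 left: {2}→1  {5}→1  {6}→1
  2 left: {0,2}→1  {1,6}→1  {2,5}→2  {2,6}→2  {4,5}→1  {5,6}→2
  3 left: {0,2,5}→3  {0,2,6}→3  {1,2,6}→3  {1,5,6}→3  {2,4,5}→3  {2,5,6}→6  {3,4,5}→1  {4,5,6}→3
  4 left: {0,1,2,6}→6  {0,2,4,5}→6  {0,2,5,6}→12  {1,2,5,6}→12  {1,4,5,6}→6  {2,3,4,5}→4  {2,4,5,6}→12  {3,4,5,6}→4
  5 left: {0,1,2,5,6}→30  {0,2,3,4,5}→10  {0,2,4,5,6}→30  {1,2,4,5,6}→30  {1,3,4,5,6}→10  {2,3,4,5,6}→20
  placing 0:o first → 60 extensions
  placing 1:b first → 60 extensions
  placing 3:c first → 90 extensions
total linear extensions = 210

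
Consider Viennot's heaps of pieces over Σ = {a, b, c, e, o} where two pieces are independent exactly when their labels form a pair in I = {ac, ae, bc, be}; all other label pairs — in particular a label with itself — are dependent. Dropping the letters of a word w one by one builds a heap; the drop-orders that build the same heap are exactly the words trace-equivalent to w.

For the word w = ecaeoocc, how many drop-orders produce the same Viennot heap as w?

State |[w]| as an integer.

piece 0:e — minimal
piece 1:c rests on {0:e}
piece 2:a — minimal
piece 3:e rests on {1:c}
piece 4:o rests on {2:a, 3:e}
piece 5:o rests on {4:o}
piece 6:c rests on {5:o}
piece 7:c rests on {6:c}
minimal pieces: {0:e, 2:a}
ways to finish when only these pieces remain (= sum over removing one remaining piece with nothing left below it):
  1 left: {7}→1
  2 left: {6,7}→1
  3 left: {5,6,7}→1
  4 left: {4,5,6,7}→1
  5 left: {2,4,5,6,7}→1  {3,4,5,6,7}→1
  6 left: {1,3,4,5,6,7}→1  {2,3,4,5,6,7}→2
  placing 0:e first → 3 extensions
  placing 2:a first → 1 extensions
total linear extensions = 4

4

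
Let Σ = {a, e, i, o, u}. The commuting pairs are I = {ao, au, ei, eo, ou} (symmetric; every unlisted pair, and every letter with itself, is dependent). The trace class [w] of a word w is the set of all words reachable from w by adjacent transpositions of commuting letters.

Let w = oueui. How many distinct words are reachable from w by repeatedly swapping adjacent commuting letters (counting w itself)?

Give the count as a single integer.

#0=o has no predecessor
#1=u has no predecessor
#2=e depends on [1:u]
#3=u depends on [2:e]
#4=i depends on [0:o, 3:u]
sources: [0:o, 1:u]
N(rest) = Σ N(rest − s) over sources s of rest; N(one piece) = 1:
  size 1 → [4]=1
  size 2 → [0,4]=1  [3,4]=1
  size 3 → [0,3,4]=2  [2,3,4]=1
  first=0(o) contributes 1
  first=1(u) contributes 3
|[w]| = 4

4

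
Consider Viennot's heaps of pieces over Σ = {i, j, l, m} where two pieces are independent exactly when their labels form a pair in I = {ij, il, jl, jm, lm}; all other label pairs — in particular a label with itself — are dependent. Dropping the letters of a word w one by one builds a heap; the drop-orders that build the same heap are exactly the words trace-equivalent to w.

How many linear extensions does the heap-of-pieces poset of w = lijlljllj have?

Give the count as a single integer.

piece 0:l — minimal
piece 1:i — minimal
piece 2:j — minimal
piece 3:l rests on {0:l}
piece 4:l rests on {3:l}
piece 5:j rests on {2:j}
piece 6:l rests on {4:l}
piece 7:l rests on {6:l}
piece 8:j rests on {5:j}
minimal pieces: {0:l, 1:i, 2:j}
ways to finish when only these pieces remain (= sum over removing one remaining piece with nothing left below it):
  1 left: {1}→1  {7}→1  {8}→1
  2 left: {1,7}→2  {1,8}→2  {5,8}→1  {6,7}→1  {7,8}→2
  3 left: {1,5,8}→3  {1,6,7}→3  {1,7,8}→6  {2,5,8}→1  {4,6,7}→1  {5,7,8}→3  {6,7,8}→3
  4 left: {1,2,5,8}→4  {1,4,6,7}→4  {1,5,7,8}→12  {1,6,7,8}→12  {2,5,7,8}→4  {3,4,6,7}→1  {4,6,7,8}→4  {5,6,7,8}→6
  5 left: {0,3,4,6,7}→1  {1,2,5,7,8}→20  {1,3,4,6,7}→5  {1,4,6,7,8}→20  {1,5,6,7,8}→30  {2,5,6,7,8}→10  {3,4,6,7,8}→5  {4,5,6,7,8}→10
  6 left: {0,1,3,4,6,7}→6  {0,3,4,6,7,8}→6  {1,2,5,6,7,8}→60  {1,3,4,6,7,8}→30  {1,4,5,6,7,8}→60  {2,4,5,6,7,8}→20  {3,4,5,6,7,8}→15
  7 left: {0,1,3,4,6,7,8}→42  {0,3,4,5,6,7,8}→21  {1,2,4,5,6,7,8}→140  {1,3,4,5,6,7,8}→105  {2,3,4,5,6,7,8}→35
  placing 0:l first → 280 extensions
  placing 1:i first → 56 extensions
  placing 2:j first → 168 extensions
total linear extensions = 504

504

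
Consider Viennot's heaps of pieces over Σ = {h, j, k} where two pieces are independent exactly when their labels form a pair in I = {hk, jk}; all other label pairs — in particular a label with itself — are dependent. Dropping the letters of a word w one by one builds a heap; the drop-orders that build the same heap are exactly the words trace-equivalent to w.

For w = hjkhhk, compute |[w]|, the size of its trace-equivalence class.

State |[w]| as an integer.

15

#0=h has no predecessor
#1=j depends on [0:h]
#2=k has no predecessor
#3=h depends on [1:j]
#4=h depends on [3:h]
#5=k depends on [2:k]
sources: [0:h, 2:k]
N(rest) = Σ N(rest − s) over sources s of rest; N(one piece) = 1:
  size 1 → [4]=1  [5]=1
  size 2 → [2,5]=1  [3,4]=1  [4,5]=2
  size 3 → [1,3,4]=1  [2,4,5]=3  [3,4,5]=3
  size 4 → [0,1,3,4]=1  [1,3,4,5]=4  [2,3,4,5]=6
  first=0(h) contributes 10
  first=2(k) contributes 5
|[w]| = 15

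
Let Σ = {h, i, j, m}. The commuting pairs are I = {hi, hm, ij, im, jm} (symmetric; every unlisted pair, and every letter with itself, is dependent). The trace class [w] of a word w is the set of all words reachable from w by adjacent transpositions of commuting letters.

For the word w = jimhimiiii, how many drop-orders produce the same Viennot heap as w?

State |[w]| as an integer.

#0=j has no predecessor
#1=i has no predecessor
#2=m has no predecessor
#3=h depends on [0:j]
#4=i depends on [1:i]
#5=m depends on [2:m]
#6=i depends on [4:i]
#7=i depends on [6:i]
#8=i depends on [7:i]
#9=i depends on [8:i]
sources: [0:j, 1:i, 2:m]
N(rest) = Σ N(rest − s) over sources s of rest; N(one piece) = 1:
  size 1 → [3]=1  [5]=1  [9]=1
  size 2 → [0,3]=1  [2,5]=1  [3,5]=2  [3,9]=2  [5,9]=2  [8,9]=1
  size 3 → [0,3,5]=3  [0,3,9]=3  [2,3,5]=3  [2,5,9]=3  [3,5,9]=6  [3,8,9]=3  [5,8,9]=3  [7,8,9]=1
  size 4 → [0,2,3,5]=6  [0,3,5,9]=12  [0,3,8,9]=6  [2,3,5,9]=12  [2,5,8,9]=6  [3,5,8,9]=12  [3,7,8,9]=4  [5,7,8,9]=4  [6,7,8,9]=1
  size 5 → [0,2,3,5,9]=30  [0,3,5,8,9]=30  [0,3,7,8,9]=10  [2,3,5,8,9]=30  [2,5,7,8,9]=10  [3,5,7,8,9]=20  [3,6,7,8,9]=5  [4,6,7,8,9]=1  [5,6,7,8,9]=5
  size 6 → [0,2,3,5,8,9]=90  [0,3,5,7,8,9]=60  [0,3,6,7,8,9]=15  [1,4,6,7,8,9]=1  [2,3,5,7,8,9]=60  [2,5,6,7,8,9]=15  [3,4,6,7,8,9]=6  [3,5,6,7,8,9]=30  [4,5,6,7,8,9]=6
  size 7 → [0,2,3,5,7,8,9]=210  [0,3,4,6,7,8,9]=21  [0,3,5,6,7,8,9]=105  [1,3,4,6,7,8,9]=7  [1,4,5,6,7,8,9]=7  [2,3,5,6,7,8,9]=105  [2,4,5,6,7,8,9]=21  [3,4,5,6,7,8,9]=42
  size 8 → [0,1,3,4,6,7,8,9]=28  [0,2,3,5,6,7,8,9]=420  [0,3,4,5,6,7,8,9]=168  [1,2,4,5,6,7,8,9]=28  [1,3,4,5,6,7,8,9]=56  [2,3,4,5,6,7,8,9]=168
  first=0(j) contributes 252
  first=1(i) contributes 756
  first=2(m) contributes 252
|[w]| = 1260

1260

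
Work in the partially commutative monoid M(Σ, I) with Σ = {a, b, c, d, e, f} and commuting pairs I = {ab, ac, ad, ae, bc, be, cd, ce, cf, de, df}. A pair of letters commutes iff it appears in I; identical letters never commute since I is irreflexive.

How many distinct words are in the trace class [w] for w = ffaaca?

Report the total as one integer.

6

0(f) covers ∅
1(f) covers 0:f
2(a) covers 1:f
3(a) covers 2:a
4(c) covers ∅
5(a) covers 3:a
floor of heap: 0:f, 4:c
completions by unplaced set U, small U first (add the entries for U minus each lowest piece of U):
  |U|=1: {4}:1  {5}:1
  |U|=2: {3,5}:1  {4,5}:2
  |U|=3: {2,3,5}:1  {3,4,5}:3
  |U|=4: {1,2,3,5}:1  {2,3,4,5}:4
  start at 0(f): 5
  start at 4(c): 1
sum over floor = 6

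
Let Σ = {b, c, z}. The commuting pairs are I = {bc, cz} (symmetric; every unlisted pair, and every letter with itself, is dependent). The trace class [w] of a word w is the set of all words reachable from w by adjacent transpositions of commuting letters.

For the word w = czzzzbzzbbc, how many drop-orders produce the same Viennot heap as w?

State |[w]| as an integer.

55

drop 0:c onto floor
drop 1:z onto floor
drop 2:z onto {1:z}
drop 3:z onto {2:z}
drop 4:z onto {3:z}
drop 5:b onto {4:z}
drop 6:z onto {5:b}
drop 7:z onto {6:z}
drop 8:b onto {7:z}
drop 9:b onto {8:b}
drop 10:c onto {0:c}
ground layer = {0:c, 1:z}
drop-orders for the pieces not yet dropped (sum over which currently-grounded one goes next):
  1 to go: {9} 1  {10} 1
  2 to go: {0,10} 1  {8,9} 1  {9,10} 2
  3 to go: {0,9,10} 3  {7,8,9} 1  {8,9,10} 3
  4 to go: {0,8,9,10} 6  {6,7,8,9} 1  {7,8,9,10} 4
  5 to go: {0,7,8,9,10} 10  {5,6,7,8,9} 1  {6,7,8,9,10} 5
  6 to go: {0,6,7,8,9,10} 15  {4,5,6,7,8,9} 1  {5,6,7,8,9,10} 6
  7 to go: {0,5,6,7,8,9,10} 21  {3,4,5,6,7,8,9} 1  {4,5,6,7,8,9,10} 7
  8 to go: {0,4,5,6,7,8,9,10} 28  {2,3,4,5,6,7,8,9} 1  {3,4,5,6,7,8,9,10} 8
  9 to go: {0,3,4,5,6,7,8,9,10} 36  {1,2,3,4,5,6,7,8,9} 1  {2,3,4,5,6,7,8,9,10} 9
  if 0:c drops first: 10 orders
  if 1:z drops first: 45 orders
heap linearizations: 55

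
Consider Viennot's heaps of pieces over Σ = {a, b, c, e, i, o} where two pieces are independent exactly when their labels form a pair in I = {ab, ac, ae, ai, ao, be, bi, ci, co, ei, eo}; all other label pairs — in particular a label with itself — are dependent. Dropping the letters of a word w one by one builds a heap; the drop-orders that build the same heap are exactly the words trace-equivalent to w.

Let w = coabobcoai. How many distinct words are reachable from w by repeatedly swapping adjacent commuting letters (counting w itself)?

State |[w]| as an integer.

piece 0:c — minimal
piece 1:o — minimal
piece 2:a — minimal
piece 3:b rests on {0:c, 1:o}
piece 4:o rests on {3:b}
piece 5:b rests on {4:o}
piece 6:c rests on {5:b}
piece 7:o rests on {5:b}
piece 8:a rests on {2:a}
piece 9:i rests on {7:o}
minimal pieces: {0:c, 1:o, 2:a}
ways to finish when only these pieces remain (= sum over removing one remaining piece with nothing left below it):
  1 left: {6}→1  {8}→1  {9}→1
  2 left: {2,8}→1  {6,8}→2  {6,9}→2  {7,9}→1  {8,9}→2
  3 left: {2,6,8}→3  {2,8,9}→3  {6,7,9}→3  {6,8,9}→6  {7,8,9}→3
  4 left: {2,6,8,9}→12  {2,7,8,9}→6  {5,6,7,9}→3  {6,7,8,9}→12
  5 left: {2,6,7,8,9}→30  {4,5,6,7,9}→3  {5,6,7,8,9}→15
  6 left: {2,5,6,7,8,9}→45  {3,4,5,6,7,9}→3  {4,5,6,7,8,9}→18
  7 left: {0,3,4,5,6,7,9}→3  {1,3,4,5,6,7,9}→3  {2,4,5,6,7,8,9}→63  {3,4,5,6,7,8,9}→21
  8 left: {0,1,3,4,5,6,7,9}→6  {0,3,4,5,6,7,8,9}→24  {1,3,4,5,6,7,8,9}→24  {2,3,4,5,6,7,8,9}→84
  placing 0:c first → 108 extensions
  placing 1:o first → 108 extensions
  placing 2:a first → 54 extensions
total linear extensions = 270

270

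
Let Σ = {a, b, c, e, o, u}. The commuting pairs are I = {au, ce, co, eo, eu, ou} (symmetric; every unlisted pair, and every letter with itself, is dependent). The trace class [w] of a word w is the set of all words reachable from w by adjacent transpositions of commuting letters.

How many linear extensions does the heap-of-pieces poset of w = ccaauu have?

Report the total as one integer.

6

drop 0:c onto floor
drop 1:c onto {0:c}
drop 2:a onto {1:c}
drop 3:a onto {2:a}
drop 4:u onto {1:c}
drop 5:u onto {4:u}
ground layer = {0:c}
drop-orders for the pieces not yet dropped (sum over which currently-grounded one goes next):
  1 to go: {3} 1  {5} 1
  2 to go: {2,3} 1  {3,5} 2  {4,5} 1
  3 to go: {2,3,5} 3  {3,4,5} 3
  4 to go: {2,3,4,5} 6
  if 0:c drops first: 6 orders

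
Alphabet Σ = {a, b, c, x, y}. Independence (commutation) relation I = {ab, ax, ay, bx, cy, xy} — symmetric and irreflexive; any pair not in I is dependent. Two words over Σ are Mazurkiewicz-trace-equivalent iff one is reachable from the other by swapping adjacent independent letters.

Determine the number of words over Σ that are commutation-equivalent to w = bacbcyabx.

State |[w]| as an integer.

36

drop 0:b onto floor
drop 1:a onto floor
drop 2:c onto {0:b, 1:a}
drop 3:b onto {2:c}
drop 4:c onto {3:b}
drop 5:y onto {3:b}
drop 6:a onto {4:c}
drop 7:b onto {4:c, 5:y}
drop 8:x onto {4:c}
ground layer = {0:b, 1:a}
drop-orders for the pieces not yet dropped (sum over which currently-grounded one goes next):
  1 to go: {6} 1  {7} 1  {8} 1
  2 to go: {5,7} 1  {6,7} 2  {6,8} 2  {7,8} 2
  3 to go: {5,6,7} 3  {5,7,8} 3  {6,7,8} 6
  4 to go: {4,6,7,8} 6  {5,6,7,8} 12
  5 to go: {4,5,6,7,8} 18
  6 to go: {3,4,5,6,7,8} 18
  7 to go: {2,3,4,5,6,7,8} 18
  if 0:b drops first: 18 orders
  if 1:a drops first: 18 orders
heap linearizations: 36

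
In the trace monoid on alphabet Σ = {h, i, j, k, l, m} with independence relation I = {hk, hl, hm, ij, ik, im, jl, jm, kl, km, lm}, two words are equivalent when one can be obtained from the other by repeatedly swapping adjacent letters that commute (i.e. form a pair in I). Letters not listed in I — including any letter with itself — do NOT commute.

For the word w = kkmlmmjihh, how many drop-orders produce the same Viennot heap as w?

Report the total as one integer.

1200

#0=k has no predecessor
#1=k depends on [0:k]
#2=m has no predecessor
#3=l has no predecessor
#4=m depends on [2:m]
#5=m depends on [4:m]
#6=j depends on [1:k]
#7=i depends on [3:l]
#8=h depends on [6:j, 7:i]
#9=h depends on [8:h]
sources: [0:k, 2:m, 3:l]
N(rest) = Σ N(rest − s) over sources s of rest; N(one piece) = 1:
  size 1 → [5]=1  [9]=1
  size 2 → [4,5]=1  [5,9]=2  [8,9]=1
  size 3 → [2,4,5]=1  [4,5,9]=3  [5,8,9]=3  [6,8,9]=1  [7,8,9]=1
  size 4 → [1,6,8,9]=1  [2,4,5,9]=4  [3,7,8,9]=1  [4,5,8,9]=6  [5,6,8,9]=4  [5,7,8,9]=4  [6,7,8,9]=2
  size 5 → [0,1,6,8,9]=1  [1,5,6,8,9]=5  [1,6,7,8,9]=3  [2,4,5,8,9]=10  [3,5,7,8,9]=5  [3,6,7,8,9]=3  [4,5,6,8,9]=10  [4,5,7,8,9]=10  [5,6,7,8,9]=10
  size 6 → [0,1,5,6,8,9]=6  [0,1,6,7,8,9]=4  [1,3,6,7,8,9]=6  [1,4,5,6,8,9]=15  [1,5,6,7,8,9]=18  [2,4,5,6,8,9]=20  [2,4,5,7,8,9]=20  [3,4,5,7,8,9]=15  [3,5,6,7,8,9]=18  [4,5,6,7,8,9]=30
  size 7 → [0,1,3,6,7,8,9]=10  [0,1,4,5,6,8,9]=21  [0,1,5,6,7,8,9]=28  [1,2,4,5,6,8,9]=35  [1,3,5,6,7,8,9]=42  [1,4,5,6,7,8,9]=63  [2,3,4,5,7,8,9]=35  [2,4,5,6,7,8,9]=70  [3,4,5,6,7,8,9]=63
  size 8 → [0,1,2,4,5,6,8,9]=56  [0,1,3,5,6,7,8,9]=80  [0,1,4,5,6,7,8,9]=112  [1,2,4,5,6,7,8,9]=168  [1,3,4,5,6,7,8,9]=168  [2,3,4,5,6,7,8,9]=168
  first=0(k) contributes 504
  first=2(m) contributes 360
  first=3(l) contributes 336
|[w]| = 1200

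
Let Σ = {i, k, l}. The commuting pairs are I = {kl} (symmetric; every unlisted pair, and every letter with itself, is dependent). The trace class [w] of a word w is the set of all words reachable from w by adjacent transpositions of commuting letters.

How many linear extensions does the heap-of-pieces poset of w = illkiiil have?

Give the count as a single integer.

0(i) covers ∅
1(l) covers 0:i
2(l) covers 1:l
3(k) covers 0:i
4(i) covers 2:l, 3:k
5(i) covers 4:i
6(i) covers 5:i
7(l) covers 6:i
floor of heap: 0:i
completions by unplaced set U, small U first (add the entries for U minus each lowest piece of U):
  |U|=1: {7}:1
  |U|=2: {6,7}:1
  |U|=3: {5,6,7}:1
  |U|=4: {4,5,6,7}:1
  |U|=5: {2,4,5,6,7}:1  {3,4,5,6,7}:1
  |U|=6: {1,2,4,5,6,7}:1  {2,3,4,5,6,7}:2
  start at 0(i): 3

3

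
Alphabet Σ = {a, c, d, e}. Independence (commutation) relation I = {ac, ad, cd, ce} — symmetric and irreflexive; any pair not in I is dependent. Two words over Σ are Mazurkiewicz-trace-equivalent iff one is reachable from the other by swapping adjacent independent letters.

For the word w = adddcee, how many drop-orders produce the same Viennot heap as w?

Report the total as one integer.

28

0(a) covers ∅
1(d) covers ∅
2(d) covers 1:d
3(d) covers 2:d
4(c) covers ∅
5(e) covers 0:a, 3:d
6(e) covers 5:e
floor of heap: 0:a, 1:d, 4:c
completions by unplaced set U, small U first (add the entries for U minus each lowest piece of U):
  |U|=1: {4}:1  {6}:1
  |U|=2: {4,6}:2  {5,6}:1
  |U|=3: {0,5,6}:1  {3,5,6}:1  {4,5,6}:3
  |U|=4: {0,3,5,6}:2  {0,4,5,6}:4  {2,3,5,6}:1  {3,4,5,6}:4
  |U|=5: {0,2,3,5,6}:3  {0,3,4,5,6}:10  {1,2,3,5,6}:1  {2,3,4,5,6}:5
  start at 0(a): 6
  start at 1(d): 18
  start at 4(c): 4
sum over floor = 28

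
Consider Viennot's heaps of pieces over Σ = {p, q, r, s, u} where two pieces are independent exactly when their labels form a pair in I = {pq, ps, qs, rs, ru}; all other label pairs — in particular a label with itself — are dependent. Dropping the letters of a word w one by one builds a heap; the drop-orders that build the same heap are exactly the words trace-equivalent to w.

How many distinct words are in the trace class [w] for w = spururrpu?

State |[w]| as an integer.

0(s) covers ∅
1(p) covers ∅
2(u) covers 0:s, 1:p
3(r) covers 1:p
4(u) covers 2:u
5(r) covers 3:r
6(r) covers 5:r
7(p) covers 4:u, 6:r
8(u) covers 7:p
floor of heap: 0:s, 1:p
completions by unplaced set U, small U first (add the entries for U minus each lowest piece of U):
  |U|=1: {8}:1
  |U|=2: {7,8}:1
  |U|=3: {4,7,8}:1  {6,7,8}:1
  |U|=4: {2,4,7,8}:1  {4,6,7,8}:2  {5,6,7,8}:1
  |U|=5: {0,2,4,7,8}:1  {2,4,6,7,8}:3  {3,5,6,7,8}:1  {4,5,6,7,8}:3
  |U|=6: {0,2,4,6,7,8}:4  {2,4,5,6,7,8}:6  {3,4,5,6,7,8}:4
  |U|=7: {0,2,4,5,6,7,8}:10  {2,3,4,5,6,7,8}:10
  start at 0(s): 10
  start at 1(p): 20
sum over floor = 30

30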